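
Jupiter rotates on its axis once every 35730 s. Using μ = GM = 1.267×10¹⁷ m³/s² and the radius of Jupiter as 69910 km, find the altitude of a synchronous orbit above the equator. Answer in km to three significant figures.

h_sync ≈ 90100 km

A synchronous orbit has period T, so by Kepler's third law a = (μT²/4π²)^(1/3).
μT²/4π² = 1.267×10¹⁷ × (3.573×10⁴)² / 39.48 = 4.097×10²⁴ m³.
a = 1.600×10⁸ m = 1.6002×10⁵ km.
Altitude h = a − R = 1.6002×10⁵ − 69910 = 90105 km.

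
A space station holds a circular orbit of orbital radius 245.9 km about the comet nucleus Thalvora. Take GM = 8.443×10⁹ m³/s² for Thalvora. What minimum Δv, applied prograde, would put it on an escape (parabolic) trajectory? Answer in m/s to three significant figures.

Δv ≈ 76.8 m/s

r = 245.9 km = 2.459×10⁵ m.
Circular speed v_c = √(μ/r) = 185.3 m/s.
Escape speed v_esc = √(2μ/r) = √2 × v_c = 262.0 m/s.
Δv = v_esc − v_c = 76.75 m/s.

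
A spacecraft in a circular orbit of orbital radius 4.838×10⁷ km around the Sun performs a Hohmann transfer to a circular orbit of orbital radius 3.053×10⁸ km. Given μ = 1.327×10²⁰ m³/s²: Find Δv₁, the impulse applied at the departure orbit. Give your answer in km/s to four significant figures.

r₁ = 4.838×10⁷ km = 4.838×10¹⁰ m.
r₂ = 3.053×10⁸ km = 3.053×10¹¹ m.
Transfer ellipse a_t = (r₁ + r₂)/2 = 1.768×10¹¹ m.
At r₁: circular v_c1 = √(μ/r₁) = 52370 m/s; transfer-perihelion v_p = √[μ(2/r₁ − 1/a_t)] = 68810 m/s.
Δv₁ = v_p − v_c1 = 16440 m/s.
= 16.44 km/s.

Δv ≈ 16.44 km/s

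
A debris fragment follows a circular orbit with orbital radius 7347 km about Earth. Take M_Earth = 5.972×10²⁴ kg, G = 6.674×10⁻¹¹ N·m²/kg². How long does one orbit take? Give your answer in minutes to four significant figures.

μ = GM = 6.674×10⁻¹¹ × 5.972×10²⁴ = 3.986×10¹⁴ m³/s².
r = 7347 km = 7.347×10⁶ m.
Kepler's third law: T = 2π√(r³/μ) = 2π√((7.347×10⁶)³ / 3.986×10¹⁴).
r³/μ = 9.950×10⁵ s², so T = 2π × 9.975×10² = 6.267×10³ s.
Converting: 6.267×10³ s ÷ 60.00 = 104.5 minutes.

T ≈ 104.5 minutes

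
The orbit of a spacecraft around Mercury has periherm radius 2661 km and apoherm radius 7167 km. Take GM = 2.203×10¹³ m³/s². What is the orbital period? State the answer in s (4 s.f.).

T ≈ 14580 s

Semi-major axis a = (r_p + r_a)/2 = (2661.0 + 7167.0)/2 = 4914.0 km = 4.914×10⁶ m.
By Kepler's third law T = 2π√(a³/μ) = 2π × 2.321×10³ = 1.458×10⁴ s.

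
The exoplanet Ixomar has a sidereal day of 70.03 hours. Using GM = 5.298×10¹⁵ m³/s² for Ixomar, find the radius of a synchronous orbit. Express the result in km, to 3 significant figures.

T = 70.03 hours = 2.521×10⁵ s.
A synchronous orbit has period T, so by Kepler's third law a = (μT²/4π²)^(1/3).
μT²/4π² = 5.298×10¹⁵ × (2.521×10⁵)² / 39.48 = 8.530×10²⁴ m³.
a = 2.043×10⁸ m = 2.0432×10⁵ km.

r_sync ≈ 2.04×10⁵ km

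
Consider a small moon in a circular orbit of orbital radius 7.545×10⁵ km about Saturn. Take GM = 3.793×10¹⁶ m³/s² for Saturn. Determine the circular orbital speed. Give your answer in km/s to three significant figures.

r = 7.545×10⁵ km = 7.545×10⁸ m.
For a circular orbit v = √(μ/r) = √(3.793×10¹⁶ / 7.545×10⁸) = √(5.027×10⁷) = 7090 m/s.
That is 7.090 km/s.

v ≈ 7.09 km/s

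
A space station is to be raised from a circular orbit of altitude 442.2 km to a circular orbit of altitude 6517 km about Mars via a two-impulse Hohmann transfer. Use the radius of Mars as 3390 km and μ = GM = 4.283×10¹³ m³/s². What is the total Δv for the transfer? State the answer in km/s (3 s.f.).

Δv_total ≈ 1.20 km/s

r₁ = 3390 + 442.2 = 3832.2 km = 3.8322×10⁶ m.
r₂ = 3390 + 6517 = 9907.0 km = 9.9070×10⁶ m.
Transfer ellipse a_t = (r₁ + r₂)/2 = 6.870×10⁶ m.
At r₁: circular v_c1 = √(μ/r₁) = 3343 m/s; transfer-periapsis v_p = √[μ(2/r₁ − 1/a_t)] = 4015 m/s.
Δv₁ = v_p − v_c1 = 671.6 m/s.
At r₂: circular v_c2 = √(μ/r₂) = 2079 m/s; transfer-apoapsis v_a = √[μ(2/r₂ − 1/a_t)] = 1553 m/s.
Δv₂ = v_c2 − v_a = 526.3 m/s.
Total Δv = Δv₁ + Δv₂ = 1198 m/s = 1.198 km/s.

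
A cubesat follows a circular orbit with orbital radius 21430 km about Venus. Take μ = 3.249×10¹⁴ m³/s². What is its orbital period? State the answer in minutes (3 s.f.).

T ≈ 576 minutes

r = 21430 km = 2.143×10⁷ m.
Kepler's third law: T = 2π√(r³/μ) = 2π√((2.143×10⁷)³ / 3.249×10¹⁴).
r³/μ = 3.029×10⁷ s², so T = 2π × 5.504×10³ = 3.458×10⁴ s.
Converting: 3.458×10⁴ s ÷ 60.00 = 576.4 minutes.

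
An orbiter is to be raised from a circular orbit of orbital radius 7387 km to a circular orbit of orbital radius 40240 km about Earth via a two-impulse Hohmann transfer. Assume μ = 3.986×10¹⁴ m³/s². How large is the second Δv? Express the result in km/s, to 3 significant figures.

r₁ = 7387 km = 7.387×10⁶ m.
r₂ = 40240 km = 4.024×10⁷ m.
Transfer ellipse a_t = (r₁ + r₂)/2 = 2.381×10⁷ m.
At r₁: circular v_c1 = √(μ/r₁) = 7346 m/s; transfer-perigee v_p = √[μ(2/r₁ − 1/a_t)] = 9549 m/s.
At r₂: circular v_c2 = √(μ/r₂) = 3147 m/s; transfer-apogee v_a = √[μ(2/r₂ − 1/a_t)] = 1753 m/s.
Δv₂ = v_c2 − v_a = 1394 m/s.
= 1.394 km/s.

Δv ≈ 1.39 km/s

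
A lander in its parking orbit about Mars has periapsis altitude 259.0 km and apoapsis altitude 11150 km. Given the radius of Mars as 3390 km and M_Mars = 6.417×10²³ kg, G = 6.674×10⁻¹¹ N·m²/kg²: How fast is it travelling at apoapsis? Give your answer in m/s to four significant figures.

μ = GM = 6.674×10⁻¹¹ × 6.417×10²³ = 4.283×10¹³ m³/s².
r_p = 3390 + 259.0 = 3649.0 km = 3.6490×10⁶ m.
r_a = 3390 + 11150 = 14540 km = 1.4540×10⁷ m.
Semi-major axis a = (r_p + r_a)/2 = 9094.5 km = 9.094×10⁶ m.
Vis-viva: v² = μ(2/r − 1/a) = 4.283×10¹³ × (1.376×10⁻⁷ − 1.100×10⁻⁷) = 1.182×10⁶ m²/s².
v = 1087 m/s.

v ≈ 1087 m/s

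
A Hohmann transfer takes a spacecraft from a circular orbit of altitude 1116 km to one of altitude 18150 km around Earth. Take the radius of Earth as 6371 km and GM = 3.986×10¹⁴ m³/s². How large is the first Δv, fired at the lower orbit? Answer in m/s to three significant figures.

r₁ = 6371 + 1116 = 7487.0 km = 7.4870×10⁶ m.
r₂ = 6371 + 18150 = 24521 km = 2.4521×10⁷ m.
Transfer ellipse a_t = (r₁ + r₂)/2 = 1.600×10⁷ m.
At r₁: circular v_c1 = √(μ/r₁) = 7297 m/s; transfer-perigee v_p = √[μ(2/r₁ − 1/a_t)] = 9032 m/s.
Δv₁ = v_p − v_c1 = 1735 m/s.

Δv ≈ 1740 m/s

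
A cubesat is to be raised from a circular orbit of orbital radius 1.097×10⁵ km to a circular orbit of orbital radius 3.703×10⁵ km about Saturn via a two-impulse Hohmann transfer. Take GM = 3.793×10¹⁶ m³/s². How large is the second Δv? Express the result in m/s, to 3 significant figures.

Δv ≈ 3280 m/s

r₁ = 1.097×10⁵ km = 1.097×10⁸ m.
r₂ = 3.703×10⁵ km = 3.703×10⁸ m.
Transfer ellipse a_t = (r₁ + r₂)/2 = 2.400×10⁸ m.
At r₁: circular v_c1 = √(μ/r₁) = 18590 m/s; transfer-perikrone v_p = √[μ(2/r₁ − 1/a_t)] = 23100 m/s.
At r₂: circular v_c2 = √(μ/r₂) = 10120 m/s; transfer-apokrone v_a = √[μ(2/r₂ − 1/a_t)] = 6842 m/s.
Δv₂ = v_c2 − v_a = 3278 m/s.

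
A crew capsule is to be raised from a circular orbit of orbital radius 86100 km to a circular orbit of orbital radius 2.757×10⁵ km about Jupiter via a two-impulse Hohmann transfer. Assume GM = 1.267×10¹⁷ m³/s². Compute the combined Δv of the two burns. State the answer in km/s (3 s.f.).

Δv_total ≈ 15.6 km/s

r₁ = 86100 km = 8.610×10⁷ m.
r₂ = 2.757×10⁵ km = 2.757×10⁸ m.
Transfer ellipse a_t = (r₁ + r₂)/2 = 1.809×10⁸ m.
At r₁: circular v_c1 = √(μ/r₁) = 38360 m/s; transfer-perijove v_p = √[μ(2/r₁ − 1/a_t)] = 47360 m/s.
Δv₁ = v_p − v_c1 = 8996 m/s.
At r₂: circular v_c2 = √(μ/r₂) = 21440 m/s; transfer-apojove v_a = √[μ(2/r₂ − 1/a_t)] = 14790 m/s.
Δv₂ = v_c2 − v_a = 6648 m/s.
Total Δv = Δv₁ + Δv₂ = 15640 m/s = 15.64 km/s.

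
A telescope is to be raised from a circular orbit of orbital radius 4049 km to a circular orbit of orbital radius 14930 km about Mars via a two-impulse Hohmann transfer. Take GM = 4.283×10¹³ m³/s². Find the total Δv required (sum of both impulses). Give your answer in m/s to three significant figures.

Δv_total ≈ 1410 m/s

r₁ = 4049 km = 4.049×10⁶ m.
r₂ = 14930 km = 1.493×10⁷ m.
Transfer ellipse a_t = (r₁ + r₂)/2 = 9.490×10⁶ m.
At r₁: circular v_c1 = √(μ/r₁) = 3252 m/s; transfer-periapsis v_p = √[μ(2/r₁ − 1/a_t)] = 4080 m/s.
Δv₁ = v_p − v_c1 = 827.1 m/s.
At r₂: circular v_c2 = √(μ/r₂) = 1694 m/s; transfer-apoapsis v_a = √[μ(2/r₂ − 1/a_t)] = 1106 m/s.
Δv₂ = v_c2 − v_a = 587.4 m/s.
Total Δv = Δv₁ + Δv₂ = 1415 m/s.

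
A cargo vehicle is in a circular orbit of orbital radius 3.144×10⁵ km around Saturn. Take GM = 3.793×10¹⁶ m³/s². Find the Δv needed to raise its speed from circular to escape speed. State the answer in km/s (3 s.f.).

Δv ≈ 4.55 km/s

r = 3.144×10⁵ km = 3.144×10⁸ m.
Circular speed v_c = √(μ/r) = 10980 m/s.
Escape speed v_esc = √(2μ/r) = √2 × v_c = 15530 m/s.
Δv = v_esc − v_c = 4550 m/s = 4.550 km/s.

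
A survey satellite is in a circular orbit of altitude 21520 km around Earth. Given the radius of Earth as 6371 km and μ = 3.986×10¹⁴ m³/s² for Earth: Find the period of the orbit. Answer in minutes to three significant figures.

T ≈ 773 minutes

r = 6371 + 21520 = 27891 km = 2.7891×10⁷ m.
Kepler's third law: T = 2π√(r³/μ) = 2π√((2.789×10⁷)³ / 3.986×10¹⁴).
r³/μ = 5.443×10⁷ s², so T = 2π × 7.378×10³ = 4.636×10⁴ s.
Converting: 4.636×10⁴ s ÷ 60.00 = 772.6 minutes.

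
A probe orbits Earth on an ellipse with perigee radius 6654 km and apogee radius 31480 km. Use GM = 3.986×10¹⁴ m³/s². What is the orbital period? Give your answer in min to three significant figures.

T ≈ 437 min

Semi-major axis a = (r_p + r_a)/2 = (6654.0 + 31480)/2 = 19067 km = 1.907×10⁷ m.
By Kepler's third law T = 2π√(a³/μ) = 2π × 4.170×10³ = 2.620×10⁴ s.
= 436.7 min.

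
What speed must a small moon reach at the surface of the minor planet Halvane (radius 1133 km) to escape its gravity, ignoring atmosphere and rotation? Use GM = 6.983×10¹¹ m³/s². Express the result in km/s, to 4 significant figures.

v_esc ≈ 1.110 km/s

r = R = 1.133×10⁶ m.
Escape speed v_esc = √(2μ/r) = √(2 × 6.983×10¹¹ / 1.133×10⁶) = √(1.233×10⁶) = 1110 m/s.
= 1.110 km/s.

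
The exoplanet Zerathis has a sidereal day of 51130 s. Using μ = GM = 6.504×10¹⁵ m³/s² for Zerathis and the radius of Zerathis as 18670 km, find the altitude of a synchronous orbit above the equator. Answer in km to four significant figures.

A synchronous orbit has period T, so by Kepler's third law a = (μT²/4π²)^(1/3).
μT²/4π² = 6.504×10¹⁵ × (5.113×10⁴)² / 39.48 = 4.307×10²³ m³.
a = 7.552×10⁷ m = 75519 km.
Altitude h = a − R = 75519 − 18670 = 56849 km.

h_sync ≈ 56850 km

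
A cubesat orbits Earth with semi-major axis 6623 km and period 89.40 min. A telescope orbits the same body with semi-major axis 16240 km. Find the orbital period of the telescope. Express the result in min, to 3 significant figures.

T₂ ≈ 343 min

Kepler's third law: T² ∝ a³, so T₂ = T₁ (a₂/a₁)^(3/2).
a₂/a₁ = 2.452, (a₂/a₁)^(3/2) = 3.840.
T₂ = 89.40 × 3.840 = 343.3 min.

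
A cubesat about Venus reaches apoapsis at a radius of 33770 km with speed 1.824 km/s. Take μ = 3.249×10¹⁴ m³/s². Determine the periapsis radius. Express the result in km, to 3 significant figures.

r_a = 3.377×10⁷ m.
Specific energy ε = v²/2 − μ/r = -7.957×10⁶ J/kg, so a = −μ/(2ε) = 2.041×10⁷ m.
The apsides satisfy r_p + r_a = 2a, so the periapsis radius is 2a − r_a = 7.060×10⁶ m = 7059.5 km.

periapsis radius ≈ 7060 km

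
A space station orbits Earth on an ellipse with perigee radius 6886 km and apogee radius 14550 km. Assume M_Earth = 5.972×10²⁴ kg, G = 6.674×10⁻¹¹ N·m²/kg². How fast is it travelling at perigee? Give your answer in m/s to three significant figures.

v ≈ 8860 m/s

μ = GM = 6.674×10⁻¹¹ × 5.972×10²⁴ = 3.986×10¹⁴ m³/s².
Semi-major axis a = (r_p + r_a)/2 = 10718 km = 1.072×10⁷ m.
Vis-viva: v² = μ(2/r − 1/a) = 3.986×10¹⁴ × (2.904×10⁻⁷ − 9.330×10⁻⁸) = 7.858×10⁷ m²/s².
v = 8864 m/s.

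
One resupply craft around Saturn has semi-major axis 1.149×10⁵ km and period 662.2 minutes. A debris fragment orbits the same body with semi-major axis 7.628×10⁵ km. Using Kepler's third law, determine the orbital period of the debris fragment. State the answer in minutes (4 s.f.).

T₂ ≈ 11330 minutes

Kepler's third law: T² ∝ a³, so T₂ = T₁ (a₂/a₁)^(3/2).
a₂/a₁ = 6.639, (a₂/a₁)^(3/2) = 17.11.
T₂ = 662.2 × 17.11 = 11330 minutes.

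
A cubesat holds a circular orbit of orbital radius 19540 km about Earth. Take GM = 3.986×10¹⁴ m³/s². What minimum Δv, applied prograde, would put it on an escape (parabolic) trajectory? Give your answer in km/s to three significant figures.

r = 19540 km = 1.954×10⁷ m.
Circular speed v_c = √(μ/r) = 4517 m/s.
Escape speed v_esc = √(2μ/r) = √2 × v_c = 6387 m/s.
Δv = v_esc − v_c = 1871 m/s = 1.871 km/s.

Δv ≈ 1.87 km/s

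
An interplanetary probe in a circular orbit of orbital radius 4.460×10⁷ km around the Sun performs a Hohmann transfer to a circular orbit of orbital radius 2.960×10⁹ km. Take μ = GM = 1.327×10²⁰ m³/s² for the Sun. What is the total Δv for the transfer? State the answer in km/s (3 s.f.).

Δv_total ≈ 27.6 km/s

r₁ = 4.460×10⁷ km = 4.460×10¹⁰ m.
r₂ = 2.960×10⁹ km = 2.960×10¹² m.
Transfer ellipse a_t = (r₁ + r₂)/2 = 1.502×10¹² m.
At r₁: circular v_c1 = √(μ/r₁) = 54550 m/s; transfer-perihelion v_p = √[μ(2/r₁ − 1/a_t)] = 76570 m/s.
Δv₁ = v_p − v_c1 = 22020 m/s.
At r₂: circular v_c2 = √(μ/r₂) = 6696 m/s; transfer-aphelion v_a = √[μ(2/r₂ − 1/a_t)] = 1154 m/s.
Δv₂ = v_c2 − v_a = 5542 m/s.
Total Δv = Δv₁ + Δv₂ = 27560 m/s = 27.56 km/s.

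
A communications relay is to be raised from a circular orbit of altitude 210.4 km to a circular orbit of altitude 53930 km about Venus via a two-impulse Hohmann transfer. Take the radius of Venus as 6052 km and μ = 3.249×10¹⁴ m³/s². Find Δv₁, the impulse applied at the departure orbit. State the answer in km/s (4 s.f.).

Δv ≈ 2.490 km/s

r₁ = 6052 + 210.4 = 6262.4 km = 6.2624×10⁶ m.
r₂ = 6052 + 53930 = 59982 km = 5.9982×10⁷ m.
Transfer ellipse a_t = (r₁ + r₂)/2 = 3.312×10⁷ m.
At r₁: circular v_c1 = √(μ/r₁) = 7203 m/s; transfer-periapsis v_p = √[μ(2/r₁ − 1/a_t)] = 9693 m/s.
Δv₁ = v_p − v_c1 = 2490 m/s.
= 2.490 km/s.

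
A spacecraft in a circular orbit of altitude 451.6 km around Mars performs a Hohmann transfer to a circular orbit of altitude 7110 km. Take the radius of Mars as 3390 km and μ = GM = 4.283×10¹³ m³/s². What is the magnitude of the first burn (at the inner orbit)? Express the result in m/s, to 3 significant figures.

Δv ≈ 701 m/s

r₁ = 3390 + 451.6 = 3841.6 km = 3.8416×10⁶ m.
r₂ = 3390 + 7110 = 10500 km = 1.0500×10⁷ m.
Transfer ellipse a_t = (r₁ + r₂)/2 = 7.171×10⁶ m.
At r₁: circular v_c1 = √(μ/r₁) = 3339 m/s; transfer-periapsis v_p = √[μ(2/r₁ − 1/a_t)] = 4040 m/s.
Δv₁ = v_p − v_c1 = 701.4 m/s.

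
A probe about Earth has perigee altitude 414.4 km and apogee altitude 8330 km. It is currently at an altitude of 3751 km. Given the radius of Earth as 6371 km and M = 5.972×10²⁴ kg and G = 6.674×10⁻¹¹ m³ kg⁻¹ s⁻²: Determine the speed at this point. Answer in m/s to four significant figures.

v ≈ 6454 m/s

μ = GM = 6.674×10⁻¹¹ × 5.972×10²⁴ = 3.986×10¹⁴ m³/s².
r_p = 6371 + 414.4 = 6785.4 km = 6.7854×10⁶ m.
r_a = 6371 + 8330 = 14701 km = 1.4701×10⁷ m.
r = 6371 + 3751 = 10122 km = 1.012×10⁷ m.
Semi-major axis a = (r_p + r_a)/2 = 10743 km = 1.074×10⁷ m.
Vis-viva: v² = μ(2/r − 1/a) = 3.986×10¹⁴ × (1.976×10⁻⁷ − 9.308×10⁻⁸) = 4.165×10⁷ m²/s².
v = 6454 m/s.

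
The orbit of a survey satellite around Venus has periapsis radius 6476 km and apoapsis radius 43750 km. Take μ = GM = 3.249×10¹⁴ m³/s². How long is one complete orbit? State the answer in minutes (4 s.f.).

T ≈ 731.1 minutes

Semi-major axis a = (r_p + r_a)/2 = (6476.0 + 43750)/2 = 25113 km = 2.511×10⁷ m.
By Kepler's third law T = 2π√(a³/μ) = 2π × 6.982×10³ = 4.387×10⁴ s.
= 731.1 minutes.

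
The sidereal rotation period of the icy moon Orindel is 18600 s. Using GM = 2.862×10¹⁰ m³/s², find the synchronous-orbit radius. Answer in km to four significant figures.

A synchronous orbit has period T, so by Kepler's third law a = (μT²/4π²)^(1/3).
μT²/4π² = 2.862×10¹⁰ × (1.860×10⁴)² / 39.48 = 2.508×10¹⁷ m³.
a = 6.306×10⁵ m = 630.64 km.

r_sync ≈ 630.6 km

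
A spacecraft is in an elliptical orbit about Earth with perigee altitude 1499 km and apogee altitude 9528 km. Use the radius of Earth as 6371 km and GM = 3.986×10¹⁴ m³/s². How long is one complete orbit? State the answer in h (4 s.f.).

r_p = 6371 + 1499 = 7870.0 km = 7.8700×10⁶ m.
r_a = 6371 + 9528 = 15899 km = 1.5899×10⁷ m.
Semi-major axis a = (r_p + r_a)/2 = (7870.0 + 15899)/2 = 11884 km = 1.188×10⁷ m.
By Kepler's third law T = 2π√(a³/μ) = 2π × 2.052×10³ = 1.289×10⁴ s.
= 3.582 h.

T ≈ 3.582 h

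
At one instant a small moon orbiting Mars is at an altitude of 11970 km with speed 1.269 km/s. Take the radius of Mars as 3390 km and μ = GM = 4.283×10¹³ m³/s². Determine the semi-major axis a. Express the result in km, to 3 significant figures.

a ≈ 10800 km

r = 3390 + 11970 = 15360 km = 1.536×10⁷ m.
Vis-viva rearranged: 1/a = 2/r − v²/μ = 1.302×10⁻⁷ − 3.760×10⁻⁸ = 9.261×10⁻⁸ m⁻¹.
a = 1.080×10⁷ m = 10798 km.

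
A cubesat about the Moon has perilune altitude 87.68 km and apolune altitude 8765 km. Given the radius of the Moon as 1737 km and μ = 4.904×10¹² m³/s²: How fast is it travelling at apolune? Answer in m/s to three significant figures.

r_p = 1737 + 87.68 = 1824.7 km = 1.8247×10⁶ m.
r_a = 1737 + 8765 = 10502 km = 1.0502×10⁷ m.
Semi-major axis a = (r_p + r_a)/2 = 6163.3 km = 6.163×10⁶ m.
Vis-viva: v² = μ(2/r − 1/a) = 4.904×10¹² × (1.904×10⁻⁷ − 1.622×10⁻⁷) = 1.382×10⁵ m²/s².
v = 371.8 m/s.

v ≈ 372 m/s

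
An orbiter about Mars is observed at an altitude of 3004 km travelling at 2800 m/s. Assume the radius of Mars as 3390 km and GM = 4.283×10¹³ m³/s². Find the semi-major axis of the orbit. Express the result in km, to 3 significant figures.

r = 3390 + 3004 = 6394.0 km = 6.394×10⁶ m.
Specific orbital energy ε = v²/2 − μ/r = (2800)²/2 − 4.283×10¹³/6.394×10⁶ = -2.778×10⁶ J/kg.
Since ε = −μ/(2a), a = −μ/(2ε) = 7.707×10⁶ m = 7707.5 km.

a ≈ 7710 km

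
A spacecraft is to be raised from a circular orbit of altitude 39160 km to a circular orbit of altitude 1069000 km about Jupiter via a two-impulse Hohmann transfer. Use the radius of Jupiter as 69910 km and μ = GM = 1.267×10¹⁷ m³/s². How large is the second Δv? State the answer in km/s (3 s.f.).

r₁ = 69910 + 39160 = 109070 km = 1.0907×10⁸ m.
r₂ = 69910 + 1069000 = 1138900 km = 1.1389×10⁹ m.
Transfer ellipse a_t = (r₁ + r₂)/2 = 6.240×10⁸ m.
At r₁: circular v_c1 = √(μ/r₁) = 34080 m/s; transfer-perijove v_p = √[μ(2/r₁ − 1/a_t)] = 46050 m/s.
At r₂: circular v_c2 = √(μ/r₂) = 10550 m/s; transfer-apojove v_a = √[μ(2/r₂ − 1/a_t)] = 4410 m/s.
Δv₂ = v_c2 − v_a = 6138 m/s.
= 6.138 km/s.

Δv ≈ 6.14 km/s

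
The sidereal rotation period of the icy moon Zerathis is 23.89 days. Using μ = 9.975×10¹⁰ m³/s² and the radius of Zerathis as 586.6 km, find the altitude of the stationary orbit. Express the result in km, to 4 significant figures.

T = 23.89 days = 2.064×10⁶ s.
A synchronous orbit has period T, so by Kepler's third law a = (μT²/4π²)^(1/3).
μT²/4π² = 9.975×10¹⁰ × (2.064×10⁶)² / 39.48 = 1.076×10²² m³.
a = 2.208×10⁷ m = 22080 km.
Altitude h = a − R = 22080 − 586.6 = 21494 km.

h_sync ≈ 21490 km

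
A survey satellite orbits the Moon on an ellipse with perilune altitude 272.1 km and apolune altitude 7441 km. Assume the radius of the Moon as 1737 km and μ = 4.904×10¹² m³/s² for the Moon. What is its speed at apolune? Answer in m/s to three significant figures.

v ≈ 438 m/s

r_p = 1737 + 272.1 = 2009.1 km = 2.0091×10⁶ m.
r_a = 1737 + 7441 = 9178.0 km = 9.1780×10⁶ m.
Semi-major axis a = (r_p + r_a)/2 = 5593.6 km = 5.594×10⁶ m.
Vis-viva: v² = μ(2/r − 1/a) = 4.904×10¹² × (2.179×10⁻⁷ − 1.788×10⁻⁷) = 1.919×10⁵ m²/s².
v = 438.1 m/s.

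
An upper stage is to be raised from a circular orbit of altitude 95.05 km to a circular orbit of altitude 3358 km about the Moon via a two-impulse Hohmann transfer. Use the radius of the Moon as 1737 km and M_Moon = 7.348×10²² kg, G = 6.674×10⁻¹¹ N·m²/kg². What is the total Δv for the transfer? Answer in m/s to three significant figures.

Δv_total ≈ 616 m/s

μ = GM = 6.674×10⁻¹¹ × 7.348×10²² = 4.904×10¹² m³/s².
r₁ = 1737 + 95.05 = 1832.0 km = 1.8320×10⁶ m.
r₂ = 1737 + 3358 = 5095.0 km = 5.0950×10⁶ m.
Transfer ellipse a_t = (r₁ + r₂)/2 = 3.464×10⁶ m.
At r₁: circular v_c1 = √(μ/r₁) = 1636 m/s; transfer-perilune v_p = √[μ(2/r₁ − 1/a_t)] = 1984 m/s.
Δv₁ = v_p − v_c1 = 348.3 m/s.
At r₂: circular v_c2 = √(μ/r₂) = 981.1 m/s; transfer-apolune v_a = √[μ(2/r₂ − 1/a_t)] = 713.5 m/s.
Δv₂ = v_c2 − v_a = 267.5 m/s.
Total Δv = Δv₁ + Δv₂ = 615.8 m/s.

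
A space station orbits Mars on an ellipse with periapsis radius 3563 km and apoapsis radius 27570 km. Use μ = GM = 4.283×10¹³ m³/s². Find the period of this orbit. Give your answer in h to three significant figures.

Semi-major axis a = (r_p + r_a)/2 = (3563.0 + 27570)/2 = 15566 km = 1.557×10⁷ m.
By Kepler's third law T = 2π√(a³/μ) = 2π × 9.385×10³ = 5.896×10⁴ s.
= 16.38 h.

T ≈ 16.4 h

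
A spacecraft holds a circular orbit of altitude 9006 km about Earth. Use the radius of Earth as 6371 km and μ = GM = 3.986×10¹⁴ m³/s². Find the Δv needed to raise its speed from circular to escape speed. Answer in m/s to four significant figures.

r = 6371 + 9006 = 15377 km = 1.5377×10⁷ m.
Circular speed v_c = √(μ/r) = 5091 m/s.
Escape speed v_esc = √(2μ/r) = √2 × v_c = 7200 m/s.
Δv = v_esc − v_c = 2109 m/s.

Δv ≈ 2109 m/s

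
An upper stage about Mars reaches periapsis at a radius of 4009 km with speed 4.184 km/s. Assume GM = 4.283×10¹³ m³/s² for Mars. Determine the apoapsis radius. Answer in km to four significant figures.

r_p = 4.009×10⁶ m.
Specific energy ε = v²/2 − μ/r = -1.931×10⁶ J/kg, so a = −μ/(2ε) = 1.109×10⁷ m.
The apsides satisfy r_p + r_a = 2a, so the apoapsis radius is 2a − r_p = 1.818×10⁷ m = 18177 km.

apoapsis radius ≈ 18180 km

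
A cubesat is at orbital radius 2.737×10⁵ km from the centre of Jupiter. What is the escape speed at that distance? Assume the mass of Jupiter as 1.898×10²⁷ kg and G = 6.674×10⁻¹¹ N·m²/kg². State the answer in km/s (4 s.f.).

v_esc ≈ 30.42 km/s

μ = GM = 6.674×10⁻¹¹ × 1.898×10²⁷ = 1.267×10¹⁷ m³/s².
r = 2.737×10⁵ km = 2.737×10⁸ m.
Escape speed v_esc = √(2μ/r) = √(2 × 1.267×10¹⁷ / 2.737×10⁸) = √(9.256×10⁸) = 30420 m/s.
= 30.42 km/s.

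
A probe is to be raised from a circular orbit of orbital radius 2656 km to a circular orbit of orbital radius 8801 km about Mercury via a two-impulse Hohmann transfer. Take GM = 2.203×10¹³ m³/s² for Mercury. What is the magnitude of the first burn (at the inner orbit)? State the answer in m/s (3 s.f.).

Δv ≈ 690 m/s

r₁ = 2656 km = 2.656×10⁶ m.
r₂ = 8801 km = 8.801×10⁶ m.
Transfer ellipse a_t = (r₁ + r₂)/2 = 5.728×10⁶ m.
At r₁: circular v_c1 = √(μ/r₁) = 2880 m/s; transfer-periherm v_p = √[μ(2/r₁ − 1/a_t)] = 3570 m/s.
Δv₁ = v_p − v_c1 = 689.8 m/s.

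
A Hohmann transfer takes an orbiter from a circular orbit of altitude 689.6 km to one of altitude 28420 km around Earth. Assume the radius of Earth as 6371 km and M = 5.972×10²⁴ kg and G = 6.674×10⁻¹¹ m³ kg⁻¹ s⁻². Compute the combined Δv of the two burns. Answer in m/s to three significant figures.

μ = GM = 6.674×10⁻¹¹ × 5.972×10²⁴ = 3.986×10¹⁴ m³/s².
r₁ = 6371 + 689.6 = 7060.6 km = 7.0606×10⁶ m.
r₂ = 6371 + 28420 = 34791 km = 3.4791×10⁷ m.
Transfer ellipse a_t = (r₁ + r₂)/2 = 2.093×10⁷ m.
At r₁: circular v_c1 = √(μ/r₁) = 7513 m/s; transfer-perigee v_p = √[μ(2/r₁ − 1/a_t)] = 9688 m/s.
Δv₁ = v_p − v_c1 = 2174 m/s.
At r₂: circular v_c2 = √(μ/r₂) = 3385 m/s; transfer-apogee v_a = √[μ(2/r₂ − 1/a_t)] = 1966 m/s.
Δv₂ = v_c2 − v_a = 1419 m/s.
Total Δv = Δv₁ + Δv₂ = 3593 m/s.

Δv_total ≈ 3590 m/s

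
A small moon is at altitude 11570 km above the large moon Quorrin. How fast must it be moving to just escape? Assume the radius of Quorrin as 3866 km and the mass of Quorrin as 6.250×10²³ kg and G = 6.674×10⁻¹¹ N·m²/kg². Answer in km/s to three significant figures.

v_esc ≈ 2.32 km/s

μ = GM = 6.674×10⁻¹¹ × 6.250×10²³ = 4.171×10¹³ m³/s².
r = 3866 + 11570 = 15436 km = 1.5436×10⁷ m.
Escape speed v_esc = √(2μ/r) = √(2 × 4.171×10¹³ / 1.544×10⁷) = √(5.405×10⁶) = 2325 m/s.
= 2.325 km/s.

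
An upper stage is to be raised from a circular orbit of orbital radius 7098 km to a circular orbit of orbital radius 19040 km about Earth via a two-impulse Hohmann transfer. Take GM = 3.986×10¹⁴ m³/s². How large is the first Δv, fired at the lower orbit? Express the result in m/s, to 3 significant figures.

r₁ = 7098 km = 7.098×10⁶ m.
r₂ = 19040 km = 1.904×10⁷ m.
Transfer ellipse a_t = (r₁ + r₂)/2 = 1.307×10⁷ m.
At r₁: circular v_c1 = √(μ/r₁) = 7494 m/s; transfer-perigee v_p = √[μ(2/r₁ − 1/a_t)] = 9045 m/s.
Δv₁ = v_p − v_c1 = 1551 m/s.

Δv ≈ 1550 m/s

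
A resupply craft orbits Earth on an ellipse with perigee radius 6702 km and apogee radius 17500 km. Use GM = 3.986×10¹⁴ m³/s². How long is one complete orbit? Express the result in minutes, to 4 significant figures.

Semi-major axis a = (r_p + r_a)/2 = (6702.0 + 17500)/2 = 12101 km = 1.210×10⁷ m.
By Kepler's third law T = 2π√(a³/μ) = 2π × 2.108×10³ = 1.325×10⁴ s.
= 220.8 minutes.

T ≈ 220.8 minutes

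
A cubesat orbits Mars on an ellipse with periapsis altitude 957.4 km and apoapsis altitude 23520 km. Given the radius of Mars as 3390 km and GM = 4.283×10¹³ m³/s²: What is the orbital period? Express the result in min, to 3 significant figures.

r_p = 3390 + 957.4 = 4347.4 km = 4.3474×10⁶ m.
r_a = 3390 + 23520 = 26910 km = 2.6910×10⁷ m.
Semi-major axis a = (r_p + r_a)/2 = (4347.4 + 26910)/2 = 15629 km = 1.563×10⁷ m.
By Kepler's third law T = 2π√(a³/μ) = 2π × 9.441×10³ = 5.932×10⁴ s.
= 988.6 min.

T ≈ 989 min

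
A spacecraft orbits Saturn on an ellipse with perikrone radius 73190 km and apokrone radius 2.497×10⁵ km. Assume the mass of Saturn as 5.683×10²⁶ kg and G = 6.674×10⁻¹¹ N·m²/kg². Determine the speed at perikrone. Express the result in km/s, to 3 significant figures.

v ≈ 28.3 km/s

μ = GM = 6.674×10⁻¹¹ × 5.683×10²⁶ = 3.793×10¹⁶ m³/s².
Semi-major axis a = (r_p + r_a)/2 = 1.6144×10⁵ km = 1.614×10⁸ m.
Vis-viva: v² = μ(2/r − 1/a) = 3.793×10¹⁶ × (2.733×10⁻⁸ − 6.194×10⁻⁹) = 8.015×10⁸ m²/s².
v = 28310 m/s = 28.31 km/s.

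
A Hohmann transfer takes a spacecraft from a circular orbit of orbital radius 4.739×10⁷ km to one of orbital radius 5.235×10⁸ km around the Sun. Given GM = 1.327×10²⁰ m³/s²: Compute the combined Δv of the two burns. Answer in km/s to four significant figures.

Δv_total ≈ 28.18 km/s

r₁ = 4.739×10⁷ km = 4.739×10¹⁰ m.
r₂ = 5.235×10⁸ km = 5.235×10¹¹ m.
Transfer ellipse a_t = (r₁ + r₂)/2 = 2.854×10¹¹ m.
At r₁: circular v_c1 = √(μ/r₁) = 52920 m/s; transfer-perihelion v_p = √[μ(2/r₁ − 1/a_t)] = 71660 m/s.
Δv₁ = v_p − v_c1 = 18750 m/s.
At r₂: circular v_c2 = √(μ/r₂) = 15920 m/s; transfer-aphelion v_a = √[μ(2/r₂ − 1/a_t)] = 6487 m/s.
Δv₂ = v_c2 − v_a = 9434 m/s.
Total Δv = Δv₁ + Δv₂ = 28180 m/s = 28.18 km/s.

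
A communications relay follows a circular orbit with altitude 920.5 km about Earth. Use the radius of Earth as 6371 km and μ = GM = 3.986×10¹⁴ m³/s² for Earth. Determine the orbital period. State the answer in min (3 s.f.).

T ≈ 103 min

r = 6371 + 920.5 = 7291.5 km = 7.2915×10⁶ m.
Kepler's third law: T = 2π√(r³/μ) = 2π√((7.292×10⁶)³ / 3.986×10¹⁴).
r³/μ = 9.726×10⁵ s², so T = 2π × 9.862×10² = 6.196×10³ s.
Converting: 6.196×10³ s ÷ 60.00 = 103.3 min.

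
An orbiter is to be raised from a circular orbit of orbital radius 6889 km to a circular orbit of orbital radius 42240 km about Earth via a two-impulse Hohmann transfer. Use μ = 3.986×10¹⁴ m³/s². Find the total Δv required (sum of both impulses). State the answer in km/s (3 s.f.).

Δv_total ≈ 3.81 km/s

r₁ = 6889 km = 6.889×10⁶ m.
r₂ = 42240 km = 4.224×10⁷ m.
Transfer ellipse a_t = (r₁ + r₂)/2 = 2.456×10⁷ m.
At r₁: circular v_c1 = √(μ/r₁) = 7607 m/s; transfer-perigee v_p = √[μ(2/r₁ − 1/a_t)] = 9975 m/s.
Δv₁ = v_p − v_c1 = 2368 m/s.
At r₂: circular v_c2 = √(μ/r₂) = 3072 m/s; transfer-apogee v_a = √[μ(2/r₂ − 1/a_t)] = 1627 m/s.
Δv₂ = v_c2 − v_a = 1445 m/s.
Total Δv = Δv₁ + Δv₂ = 3813 m/s = 3.813 km/s.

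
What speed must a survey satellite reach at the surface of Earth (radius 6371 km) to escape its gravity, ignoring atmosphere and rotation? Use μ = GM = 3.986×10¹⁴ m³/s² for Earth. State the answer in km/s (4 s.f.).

r = R = 6.371×10⁶ m.
Escape speed v_esc = √(2μ/r) = √(2 × 3.986×10¹⁴ / 6.371×10⁶) = √(1.251×10⁸) = 11190 m/s.
= 11.19 km/s.

v_esc ≈ 11.19 km/s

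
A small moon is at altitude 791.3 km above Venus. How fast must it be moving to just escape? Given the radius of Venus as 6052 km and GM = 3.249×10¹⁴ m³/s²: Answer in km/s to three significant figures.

v_esc ≈ 9.74 km/s

r = 6052 + 791.3 = 6843.3 km = 6.8433×10⁶ m.
Escape speed v_esc = √(2μ/r) = √(2 × 3.249×10¹⁴ / 6.843×10⁶) = √(9.495×10⁷) = 9744 m/s.
= 9.744 km/s.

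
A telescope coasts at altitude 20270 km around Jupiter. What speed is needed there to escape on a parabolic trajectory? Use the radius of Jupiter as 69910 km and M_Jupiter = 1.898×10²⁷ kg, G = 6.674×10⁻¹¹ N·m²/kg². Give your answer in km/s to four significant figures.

μ = GM = 6.674×10⁻¹¹ × 1.898×10²⁷ = 1.267×10¹⁷ m³/s².
r = 69910 + 20270 = 90180 km = 9.0180×10⁷ m.
Escape speed v_esc = √(2μ/r) = √(2 × 1.267×10¹⁷ / 9.018×10⁷) = √(2.809×10⁹) = 53000 m/s.
= 53.00 km/s.

v_esc ≈ 53.00 km/s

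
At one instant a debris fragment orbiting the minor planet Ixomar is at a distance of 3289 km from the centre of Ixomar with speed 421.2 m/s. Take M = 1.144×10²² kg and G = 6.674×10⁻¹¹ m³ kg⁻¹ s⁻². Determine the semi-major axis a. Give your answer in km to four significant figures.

a ≈ 2662 km

μ = GM = 6.674×10⁻¹¹ × 1.144×10²² = 7.635×10¹¹ m³/s².
r = 3.289×10⁶ m.
Vis-viva rearranged: 1/a = 2/r − v²/μ = 6.081×10⁻⁷ − 2.324×10⁻⁷ = 3.757×10⁻⁷ m⁻¹.
a = 2.662×10⁶ m = 2661.5 km.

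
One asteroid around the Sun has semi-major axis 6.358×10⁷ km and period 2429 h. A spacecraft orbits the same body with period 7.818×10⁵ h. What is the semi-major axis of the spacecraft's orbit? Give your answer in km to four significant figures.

Kepler's third law: a³ ∝ T², so a₂ = a₁ (T₂/T₁)^(2/3).
T₂/T₁ = 321.9, (T₂/T₁)^(2/3) = 46.97.
a₂ = 6.358×10⁷ × 46.97 = 2.986×10⁹ km.

a₂ ≈ 2.986×10⁹ km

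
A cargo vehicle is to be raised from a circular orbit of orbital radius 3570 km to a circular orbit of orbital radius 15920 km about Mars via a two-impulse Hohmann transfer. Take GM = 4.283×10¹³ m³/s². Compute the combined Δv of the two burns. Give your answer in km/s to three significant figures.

Δv_total ≈ 1.61 km/s

r₁ = 3570 km = 3.570×10⁶ m.
r₂ = 15920 km = 1.592×10⁷ m.
Transfer ellipse a_t = (r₁ + r₂)/2 = 9.745×10⁶ m.
At r₁: circular v_c1 = √(μ/r₁) = 3464 m/s; transfer-periapsis v_p = √[μ(2/r₁ − 1/a_t)] = 4427 m/s.
Δv₁ = v_p − v_c1 = 963.4 m/s.
At r₂: circular v_c2 = √(μ/r₂) = 1640 m/s; transfer-apoapsis v_a = √[μ(2/r₂ − 1/a_t)] = 992.8 m/s.
Δv₂ = v_c2 − v_a = 647.5 m/s.
Total Δv = Δv₁ + Δv₂ = 1611 m/s = 1.611 km/s.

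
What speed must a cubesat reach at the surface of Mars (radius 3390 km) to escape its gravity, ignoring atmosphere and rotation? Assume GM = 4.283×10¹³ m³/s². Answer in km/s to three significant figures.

v_esc ≈ 5.03 km/s

r = R = 3.390×10⁶ m.
Escape speed v_esc = √(2μ/r) = √(2 × 4.283×10¹³ / 3.390×10⁶) = √(2.527×10⁷) = 5027 m/s.
= 5.027 km/s.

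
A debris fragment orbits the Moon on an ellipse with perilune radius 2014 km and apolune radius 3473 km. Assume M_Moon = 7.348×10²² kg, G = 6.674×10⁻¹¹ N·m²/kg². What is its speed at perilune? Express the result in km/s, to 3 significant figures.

μ = GM = 6.674×10⁻¹¹ × 7.348×10²² = 4.904×10¹² m³/s².
Semi-major axis a = (r_p + r_a)/2 = 2743.5 km = 2.744×10⁶ m.
Vis-viva: v² = μ(2/r − 1/a) = 4.904×10¹² × (9.930×10⁻⁷ − 3.645×10⁻⁷) = 3.082×10⁶ m²/s².
v = 1756 m/s = 1.756 km/s.

v ≈ 1.76 km/s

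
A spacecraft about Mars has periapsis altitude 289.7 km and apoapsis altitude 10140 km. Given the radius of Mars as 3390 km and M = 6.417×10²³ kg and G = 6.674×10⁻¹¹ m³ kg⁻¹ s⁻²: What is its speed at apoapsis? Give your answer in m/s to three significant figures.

μ = GM = 6.674×10⁻¹¹ × 6.417×10²³ = 4.283×10¹³ m³/s².
r_p = 3390 + 289.7 = 3679.7 km = 3.6797×10⁶ m.
r_a = 3390 + 10140 = 13530 km = 1.3530×10⁷ m.
Semi-major axis a = (r_p + r_a)/2 = 8604.9 km = 8.605×10⁶ m.
Vis-viva: v² = μ(2/r − 1/a) = 4.283×10¹³ × (1.478×10⁻⁷ − 1.162×10⁻⁷) = 1.354×10⁶ m²/s².
v = 1163 m/s.

v ≈ 1160 m/s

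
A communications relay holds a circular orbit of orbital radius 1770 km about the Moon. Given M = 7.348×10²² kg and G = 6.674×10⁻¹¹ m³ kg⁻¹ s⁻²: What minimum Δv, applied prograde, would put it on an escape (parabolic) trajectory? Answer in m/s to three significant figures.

μ = GM = 6.674×10⁻¹¹ × 7.348×10²² = 4.904×10¹² m³/s².
r = 1770 km = 1.770×10⁶ m.
Circular speed v_c = √(μ/r) = 1665 m/s.
Escape speed v_esc = √(2μ/r) = √2 × v_c = 2354 m/s.
Δv = v_esc − v_c = 689.5 m/s.

Δv ≈ 689 m/s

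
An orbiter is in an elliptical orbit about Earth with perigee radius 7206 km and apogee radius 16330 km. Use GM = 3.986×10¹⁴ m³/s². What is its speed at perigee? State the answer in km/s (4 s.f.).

Semi-major axis a = (r_p + r_a)/2 = 11768 km = 1.177×10⁷ m.
Vis-viva: v² = μ(2/r − 1/a) = 3.986×10¹⁴ × (2.775×10⁻⁷ − 8.498×10⁻⁸) = 7.676×10⁷ m²/s².
v = 8761 m/s = 8.761 km/s.

v ≈ 8.761 km/s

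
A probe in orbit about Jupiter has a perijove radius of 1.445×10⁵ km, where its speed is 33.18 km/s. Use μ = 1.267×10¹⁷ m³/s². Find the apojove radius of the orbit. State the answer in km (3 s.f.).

r_p = 1.445×10⁸ m.
Specific energy ε = v²/2 − μ/r = -3.264×10⁸ J/kg, so a = −μ/(2ε) = 1.941×10⁸ m.
The apsides satisfy r_p + r_a = 2a, so the apojove radius is 2a − r_p = 2.437×10⁸ m = 2.4372×10⁵ km.

apojove radius ≈ 2.44×10⁵ km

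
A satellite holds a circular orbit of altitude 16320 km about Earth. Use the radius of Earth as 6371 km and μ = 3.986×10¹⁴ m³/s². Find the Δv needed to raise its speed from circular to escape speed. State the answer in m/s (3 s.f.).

r = 6371 + 16320 = 22691 km = 2.2691×10⁷ m.
Circular speed v_c = √(μ/r) = 4191 m/s.
Escape speed v_esc = √(2μ/r) = √2 × v_c = 5927 m/s.
Δv = v_esc − v_c = 1736 m/s.

Δv ≈ 1740 m/s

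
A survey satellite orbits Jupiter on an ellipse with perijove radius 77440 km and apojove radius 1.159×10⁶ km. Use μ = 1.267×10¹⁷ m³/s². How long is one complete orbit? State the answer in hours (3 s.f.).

Semi-major axis a = (r_p + r_a)/2 = (77440 + 1.1590×10⁶)/2 = 6.1822×10⁵ km = 6.182×10⁸ m.
By Kepler's third law T = 2π√(a³/μ) = 2π × 4.318×10⁴ = 2.713×10⁵ s.
= 75.37 hours.

T ≈ 75.4 hours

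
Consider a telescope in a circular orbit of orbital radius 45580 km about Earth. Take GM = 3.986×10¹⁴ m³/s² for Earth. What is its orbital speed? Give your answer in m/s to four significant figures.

v ≈ 2957 m/s

r = 45580 km = 4.558×10⁷ m.
For a circular orbit v = √(μ/r) = √(3.986×10¹⁴ / 4.558×10⁷) = √(8.745×10⁶) = 2957 m/s.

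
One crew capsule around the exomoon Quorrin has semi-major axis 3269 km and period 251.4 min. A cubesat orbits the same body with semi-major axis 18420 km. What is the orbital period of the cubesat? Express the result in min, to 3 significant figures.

T₂ ≈ 3360 min

Kepler's third law: T² ∝ a³, so T₂ = T₁ (a₂/a₁)^(3/2).
a₂/a₁ = 5.635, (a₂/a₁)^(3/2) = 13.38.
T₂ = 251.4 × 13.38 = 3363 min.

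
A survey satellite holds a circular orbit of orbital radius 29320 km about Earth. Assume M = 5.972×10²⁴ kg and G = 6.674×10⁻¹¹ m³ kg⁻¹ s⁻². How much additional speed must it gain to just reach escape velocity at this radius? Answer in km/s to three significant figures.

μ = GM = 6.674×10⁻¹¹ × 5.972×10²⁴ = 3.986×10¹⁴ m³/s².
r = 29320 km = 2.932×10⁷ m.
Circular speed v_c = √(μ/r) = 3687 m/s.
Escape speed v_esc = √(2μ/r) = √2 × v_c = 5214 m/s.
Δv = v_esc − v_c = 1527 m/s = 1.527 km/s.

Δv ≈ 1.53 km/s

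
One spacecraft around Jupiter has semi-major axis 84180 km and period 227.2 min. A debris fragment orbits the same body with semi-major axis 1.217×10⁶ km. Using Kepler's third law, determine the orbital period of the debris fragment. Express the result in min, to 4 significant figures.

T₂ ≈ 12490 min

Kepler's third law: T² ∝ a³, so T₂ = T₁ (a₂/a₁)^(3/2).
a₂/a₁ = 14.46, (a₂/a₁)^(3/2) = 54.97.
T₂ = 227.2 × 54.97 = 12490 min.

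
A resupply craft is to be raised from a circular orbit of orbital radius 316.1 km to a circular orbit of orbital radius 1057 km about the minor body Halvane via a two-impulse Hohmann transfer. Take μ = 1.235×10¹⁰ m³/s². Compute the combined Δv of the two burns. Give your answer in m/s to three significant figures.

Δv_total ≈ 82.3 m/s

r₁ = 316.1 km = 3.161×10⁵ m.
r₂ = 1057 km = 1.057×10⁶ m.
Transfer ellipse a_t = (r₁ + r₂)/2 = 6.866×10⁵ m.
At r₁: circular v_c1 = √(μ/r₁) = 197.7 m/s; transfer-periapsis v_p = √[μ(2/r₁ − 1/a_t)] = 245.3 m/s.
Δv₁ = v_p − v_c1 = 47.60 m/s.
At r₂: circular v_c2 = √(μ/r₂) = 108.1 m/s; transfer-apoapsis v_a = √[μ(2/r₂ − 1/a_t)] = 73.35 m/s.
Δv₂ = v_c2 − v_a = 34.75 m/s.
Total Δv = Δv₁ + Δv₂ = 82.34 m/s.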